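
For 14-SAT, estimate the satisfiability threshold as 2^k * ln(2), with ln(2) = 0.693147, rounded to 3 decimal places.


Using the asymptotic formula: threshold ~ 2^k * ln(2).
2^14 = 16384.
16384 * 0.693147 = 11356.52.

11356.52


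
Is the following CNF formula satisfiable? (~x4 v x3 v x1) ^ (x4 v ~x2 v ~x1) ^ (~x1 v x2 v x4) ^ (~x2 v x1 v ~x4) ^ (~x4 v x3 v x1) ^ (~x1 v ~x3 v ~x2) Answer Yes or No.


Check all 16 possible truth assignments.
Number of satisfying assignments found: 8.
The formula is satisfiable.

Yes


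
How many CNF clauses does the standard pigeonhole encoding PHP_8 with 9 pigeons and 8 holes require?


The PHP encoding has two parts:
1) At-least-one-hole clauses: 9 (one per pigeon, each with 8 literals).
2) At-most-one-pigeon-per-hole clauses: 8 holes * C(9,2) = 8 * 36 = 288.
Total clauses = 9 + 288 = 297.

297


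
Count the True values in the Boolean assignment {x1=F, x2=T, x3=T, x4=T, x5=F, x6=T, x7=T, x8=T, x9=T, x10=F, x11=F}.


The weight is the number of variables assigned True.
True variables: x2, x3, x4, x6, x7, x8, x9.
Weight = 7.

7


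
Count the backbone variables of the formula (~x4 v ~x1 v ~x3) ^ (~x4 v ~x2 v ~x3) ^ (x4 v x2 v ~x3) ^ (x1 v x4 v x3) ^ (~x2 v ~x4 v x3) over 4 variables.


Find all satisfying assignments: 7 model(s).
Check which variables have the same value in every model.
No variable is fixed across all models.
Backbone size = 0.

0


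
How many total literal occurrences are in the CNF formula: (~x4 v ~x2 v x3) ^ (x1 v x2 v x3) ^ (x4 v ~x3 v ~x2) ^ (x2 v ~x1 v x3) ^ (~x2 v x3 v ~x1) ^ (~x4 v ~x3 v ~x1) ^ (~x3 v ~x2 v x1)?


Clause lengths: 3, 3, 3, 3, 3, 3, 3.
Sum = 3 + 3 + 3 + 3 + 3 + 3 + 3 = 21.

21


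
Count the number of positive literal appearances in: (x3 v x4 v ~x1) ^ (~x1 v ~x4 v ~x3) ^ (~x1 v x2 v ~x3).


Scan each clause for unnegated literals.
Clause 1: 2 positive; Clause 2: 0 positive; Clause 3: 1 positive.
Total positive literal occurrences = 3.

3


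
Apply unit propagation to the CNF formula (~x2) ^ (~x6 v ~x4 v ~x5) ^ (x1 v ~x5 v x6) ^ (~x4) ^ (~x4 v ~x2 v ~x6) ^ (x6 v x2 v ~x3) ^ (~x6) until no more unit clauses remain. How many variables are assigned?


Unit propagation repeatedly assigns the literal in any unit clause, then simplifies.
Assignments in order: x2 = F, x4 = F, x6 = F, x3 = F.
No further unit clauses remain.
Total variables assigned = 4.

4


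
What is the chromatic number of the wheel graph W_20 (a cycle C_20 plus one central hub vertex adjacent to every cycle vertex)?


W_20 consists of the cycle C_20 together with a hub vertex adjacent to every cycle vertex.
The cycle C_20 needs 2 colors (even cycle -> 2).
The hub is adjacent to every cycle vertex, so it must receive a new color distinct from all of them.
Chromatic number = 2 + 1 = 3.

3


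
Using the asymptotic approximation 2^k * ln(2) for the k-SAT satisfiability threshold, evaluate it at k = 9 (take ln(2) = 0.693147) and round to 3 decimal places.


Using the asymptotic formula: threshold ~ 2^k * ln(2).
2^9 = 512.
512 * 0.693147 = 354.891.

354.891


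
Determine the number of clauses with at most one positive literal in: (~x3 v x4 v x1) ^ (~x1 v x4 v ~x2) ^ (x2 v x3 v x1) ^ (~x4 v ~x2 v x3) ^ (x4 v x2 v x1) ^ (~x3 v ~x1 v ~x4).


A Horn clause has at most one positive literal.
Clause 1: 2 positive lit(s) -> not Horn
Clause 2: 1 positive lit(s) -> Horn
Clause 3: 3 positive lit(s) -> not Horn
Clause 4: 1 positive lit(s) -> Horn
Clause 5: 3 positive lit(s) -> not Horn
Clause 6: 0 positive lit(s) -> Horn
Total Horn clauses = 3.

3


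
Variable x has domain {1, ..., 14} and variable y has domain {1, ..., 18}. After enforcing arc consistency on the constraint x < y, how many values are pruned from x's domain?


For the constraint x < y, x needs a supporting value in y's domain.
x can be at most 17 (one less than y's maximum).
Valid x values from domain: 14 out of 14.
Pruned = 14 - 14 = 0.

0


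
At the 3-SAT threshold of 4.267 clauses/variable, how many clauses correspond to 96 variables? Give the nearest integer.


The 3-SAT phase transition occurs at approximately 4.267 clauses per variable.
m = 4.267 * 96 = 409.632.
Rounded to nearest integer: 410.

410


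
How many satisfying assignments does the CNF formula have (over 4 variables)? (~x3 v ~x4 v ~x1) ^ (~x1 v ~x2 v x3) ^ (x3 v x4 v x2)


Enumerate all 16 truth assignments over 4 variables.
Test each against every clause.
Satisfying assignments found: 10.

10


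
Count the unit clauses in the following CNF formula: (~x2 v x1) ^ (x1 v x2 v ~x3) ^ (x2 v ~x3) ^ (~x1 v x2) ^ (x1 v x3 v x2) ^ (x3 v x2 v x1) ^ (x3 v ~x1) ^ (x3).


A unit clause contains exactly one literal.
Unit clauses found: (x3).
Count = 1.

1


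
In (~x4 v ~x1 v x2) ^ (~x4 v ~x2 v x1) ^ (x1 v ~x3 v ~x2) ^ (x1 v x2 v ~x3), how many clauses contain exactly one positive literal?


A definite clause has exactly one positive literal.
Clause 1: 1 positive -> definite
Clause 2: 1 positive -> definite
Clause 3: 1 positive -> definite
Clause 4: 2 positive -> not definite
Definite clause count = 3.

3


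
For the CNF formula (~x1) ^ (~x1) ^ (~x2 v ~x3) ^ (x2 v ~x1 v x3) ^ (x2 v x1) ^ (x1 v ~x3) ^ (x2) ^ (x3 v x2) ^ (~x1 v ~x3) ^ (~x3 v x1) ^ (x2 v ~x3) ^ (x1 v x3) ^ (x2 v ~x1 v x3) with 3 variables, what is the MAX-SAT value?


Enumerate all 8 truth assignments.
For each, count how many of the 13 clauses are satisfied.
The formula is not fully satisfiable, so the maximum is below 13.
Maximum simultaneously satisfiable clauses = 12.

12


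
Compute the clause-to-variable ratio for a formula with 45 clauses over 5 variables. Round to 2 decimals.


Clause-to-variable ratio = clauses / variables.
45 / 5 = 9.0.

9.0


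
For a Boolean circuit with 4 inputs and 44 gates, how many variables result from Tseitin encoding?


The Tseitin transformation introduces one auxiliary variable per gate.
Total variables = inputs + gates = 4 + 44 = 48.

48


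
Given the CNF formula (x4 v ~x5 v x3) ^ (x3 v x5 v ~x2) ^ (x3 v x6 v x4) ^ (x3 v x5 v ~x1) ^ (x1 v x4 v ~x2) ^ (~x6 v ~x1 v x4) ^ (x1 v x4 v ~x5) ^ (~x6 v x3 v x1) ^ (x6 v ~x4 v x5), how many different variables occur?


Identify each distinct variable in the formula.
Variables found: x1, x2, x3, x4, x5, x6.
Total distinct variables = 6.

6


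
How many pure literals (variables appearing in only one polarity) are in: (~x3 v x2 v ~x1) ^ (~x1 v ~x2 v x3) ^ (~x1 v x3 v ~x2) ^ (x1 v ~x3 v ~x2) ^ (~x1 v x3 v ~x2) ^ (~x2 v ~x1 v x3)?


A pure literal appears in only one polarity across all clauses.
No pure literals found.
Count = 0.

0


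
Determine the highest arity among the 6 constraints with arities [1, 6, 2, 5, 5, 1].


The arities are: 1, 6, 2, 5, 5, 1.
Scan for the maximum value.
Maximum arity = 6.

6


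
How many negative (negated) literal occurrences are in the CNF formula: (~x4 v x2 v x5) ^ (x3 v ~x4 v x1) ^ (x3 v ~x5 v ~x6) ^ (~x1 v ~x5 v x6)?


Scan each clause for negated literals.
Clause 1: 1 negative; Clause 2: 1 negative; Clause 3: 2 negative; Clause 4: 2 negative.
Total negative literal occurrences = 6.

6


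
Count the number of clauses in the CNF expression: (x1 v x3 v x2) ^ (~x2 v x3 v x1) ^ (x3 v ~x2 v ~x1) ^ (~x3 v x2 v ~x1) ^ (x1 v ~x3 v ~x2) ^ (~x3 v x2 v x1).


Each group enclosed in parentheses joined by ^ is one clause.
Counting the conjuncts: 6 clauses.

6


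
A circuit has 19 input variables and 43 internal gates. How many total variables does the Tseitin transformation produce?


The Tseitin transformation introduces one auxiliary variable per gate.
Total variables = inputs + gates = 19 + 43 = 62.

62


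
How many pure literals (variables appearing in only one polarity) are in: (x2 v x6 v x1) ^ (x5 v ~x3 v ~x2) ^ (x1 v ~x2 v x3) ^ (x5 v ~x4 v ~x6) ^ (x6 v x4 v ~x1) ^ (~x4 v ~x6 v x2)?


A pure literal appears in only one polarity across all clauses.
Pure literals: x5 (positive only).
Count = 1.

1


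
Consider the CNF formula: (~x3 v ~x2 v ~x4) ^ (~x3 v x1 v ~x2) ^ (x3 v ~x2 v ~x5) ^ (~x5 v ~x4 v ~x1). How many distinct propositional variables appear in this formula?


Identify each distinct variable in the formula.
Variables found: x1, x2, x3, x4, x5.
Total distinct variables = 5.

5


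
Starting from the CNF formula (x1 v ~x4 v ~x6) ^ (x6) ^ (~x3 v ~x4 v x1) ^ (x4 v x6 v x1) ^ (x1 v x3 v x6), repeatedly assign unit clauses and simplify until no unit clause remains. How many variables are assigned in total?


Unit propagation repeatedly assigns the literal in any unit clause, then simplifies.
Assignments in order: x6 = T.
No further unit clauses remain.
Total variables assigned = 1.

1


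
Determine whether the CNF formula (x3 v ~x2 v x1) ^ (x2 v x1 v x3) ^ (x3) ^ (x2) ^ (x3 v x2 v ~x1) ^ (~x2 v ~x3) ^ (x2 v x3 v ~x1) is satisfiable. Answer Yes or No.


Check all 8 possible truth assignments.
Number of satisfying assignments found: 0.
The formula is unsatisfiable.

No


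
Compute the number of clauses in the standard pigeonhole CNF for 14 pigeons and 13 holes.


The PHP encoding has two parts:
1) At-least-one-hole clauses: 14 (one per pigeon, each with 13 literals).
2) At-most-one-pigeon-per-hole clauses: 13 holes * C(14,2) = 13 * 91 = 1183.
Total clauses = 14 + 1183 = 1197.

1197


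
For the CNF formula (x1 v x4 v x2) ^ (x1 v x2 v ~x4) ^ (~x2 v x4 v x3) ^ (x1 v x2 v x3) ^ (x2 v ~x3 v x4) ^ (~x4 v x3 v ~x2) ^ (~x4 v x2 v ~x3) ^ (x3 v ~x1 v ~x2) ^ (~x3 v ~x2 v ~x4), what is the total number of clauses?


Each group enclosed in parentheses joined by ^ is one clause.
Counting the conjuncts: 9 clauses.

9


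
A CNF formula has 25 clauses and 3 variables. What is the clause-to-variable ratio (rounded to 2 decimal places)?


Clause-to-variable ratio = clauses / variables.
25 / 3 = 8.33.

8.33


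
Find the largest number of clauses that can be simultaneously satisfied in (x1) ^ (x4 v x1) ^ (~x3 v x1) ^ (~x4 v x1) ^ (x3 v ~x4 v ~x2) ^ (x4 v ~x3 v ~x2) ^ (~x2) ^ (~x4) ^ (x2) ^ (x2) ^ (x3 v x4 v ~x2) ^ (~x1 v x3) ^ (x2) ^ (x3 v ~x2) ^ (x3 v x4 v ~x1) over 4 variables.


Enumerate all 16 truth assignments.
For each, count how many of the 15 clauses are satisfied.
The formula is not fully satisfiable, so the maximum is below 15.
Maximum simultaneously satisfiable clauses = 13.

13


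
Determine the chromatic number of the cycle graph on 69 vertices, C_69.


An odd cycle cannot be 2-colored: alternating two colors around the cycle returns to the start with a conflict.
Since 69 is odd, three colors are required (and three suffice).
Chromatic number = 3.

3


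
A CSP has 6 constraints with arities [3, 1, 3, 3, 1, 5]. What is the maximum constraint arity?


The arities are: 3, 1, 3, 3, 1, 5.
Scan for the maximum value.
Maximum arity = 5.

5


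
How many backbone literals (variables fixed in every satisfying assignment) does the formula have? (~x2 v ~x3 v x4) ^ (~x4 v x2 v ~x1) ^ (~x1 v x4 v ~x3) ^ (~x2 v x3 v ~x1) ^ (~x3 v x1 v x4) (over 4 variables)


Find all satisfying assignments: 8 model(s).
Check which variables have the same value in every model.
No variable is fixed across all models.
Backbone size = 0.

0


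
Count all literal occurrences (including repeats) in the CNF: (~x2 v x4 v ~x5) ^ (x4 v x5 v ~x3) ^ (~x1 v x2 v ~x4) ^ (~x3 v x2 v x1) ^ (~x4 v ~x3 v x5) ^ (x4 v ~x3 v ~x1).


Clause lengths: 3, 3, 3, 3, 3, 3.
Sum = 3 + 3 + 3 + 3 + 3 + 3 = 18.

18


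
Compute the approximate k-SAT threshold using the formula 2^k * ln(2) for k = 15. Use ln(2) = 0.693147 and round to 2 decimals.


Using the asymptotic formula: threshold ~ 2^k * ln(2).
2^15 = 32768.
32768 * 0.693147 = 22713.04.

22713.04


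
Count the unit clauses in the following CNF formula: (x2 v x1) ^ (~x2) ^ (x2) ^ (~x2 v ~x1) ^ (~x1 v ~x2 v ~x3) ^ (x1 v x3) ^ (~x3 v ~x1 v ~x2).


A unit clause contains exactly one literal.
Unit clauses found: (~x2), (x2).
Count = 2.

2


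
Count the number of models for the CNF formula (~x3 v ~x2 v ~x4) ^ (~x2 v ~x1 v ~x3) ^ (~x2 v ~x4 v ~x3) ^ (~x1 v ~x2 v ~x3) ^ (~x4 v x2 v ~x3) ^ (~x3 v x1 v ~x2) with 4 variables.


Enumerate all 16 truth assignments over 4 variables.
Test each against every clause.
Satisfying assignments found: 10.

10


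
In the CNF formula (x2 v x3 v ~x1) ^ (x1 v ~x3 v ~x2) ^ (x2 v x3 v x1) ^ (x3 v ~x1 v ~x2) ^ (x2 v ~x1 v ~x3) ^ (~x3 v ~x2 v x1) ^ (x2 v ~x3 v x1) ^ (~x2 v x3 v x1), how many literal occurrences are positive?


Scan each clause for unnegated literals.
Clause 1: 2 positive; Clause 2: 1 positive; Clause 3: 3 positive; Clause 4: 1 positive; Clause 5: 1 positive; Clause 6: 1 positive; Clause 7: 2 positive; Clause 8: 2 positive.
Total positive literal occurrences = 13.

13


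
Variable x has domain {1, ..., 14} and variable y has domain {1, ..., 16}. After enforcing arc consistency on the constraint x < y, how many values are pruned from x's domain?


For the constraint x < y, x needs a supporting value in y's domain.
x can be at most 15 (one less than y's maximum).
Valid x values from domain: 14 out of 14.
Pruned = 14 - 14 = 0.

0


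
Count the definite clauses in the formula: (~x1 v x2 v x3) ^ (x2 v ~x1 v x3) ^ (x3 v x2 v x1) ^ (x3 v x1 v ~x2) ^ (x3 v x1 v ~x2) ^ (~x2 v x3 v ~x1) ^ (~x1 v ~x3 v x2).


A definite clause has exactly one positive literal.
Clause 1: 2 positive -> not definite
Clause 2: 2 positive -> not definite
Clause 3: 3 positive -> not definite
Clause 4: 2 positive -> not definite
Clause 5: 2 positive -> not definite
Clause 6: 1 positive -> definite
Clause 7: 1 positive -> definite
Definite clause count = 2.

2


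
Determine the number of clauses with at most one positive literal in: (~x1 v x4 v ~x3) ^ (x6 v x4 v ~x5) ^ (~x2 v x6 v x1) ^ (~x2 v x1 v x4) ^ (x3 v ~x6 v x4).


A Horn clause has at most one positive literal.
Clause 1: 1 positive lit(s) -> Horn
Clause 2: 2 positive lit(s) -> not Horn
Clause 3: 2 positive lit(s) -> not Horn
Clause 4: 2 positive lit(s) -> not Horn
Clause 5: 2 positive lit(s) -> not Horn
Total Horn clauses = 1.

1


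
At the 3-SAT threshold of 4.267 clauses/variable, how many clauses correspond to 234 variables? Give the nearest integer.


The 3-SAT phase transition occurs at approximately 4.267 clauses per variable.
m = 4.267 * 234 = 998.478.
Rounded to nearest integer: 998.

998


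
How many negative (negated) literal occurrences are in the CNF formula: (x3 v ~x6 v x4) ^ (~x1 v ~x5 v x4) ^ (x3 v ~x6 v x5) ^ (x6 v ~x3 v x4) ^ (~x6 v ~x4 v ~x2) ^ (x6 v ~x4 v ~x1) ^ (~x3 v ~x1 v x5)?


Scan each clause for negated literals.
Clause 1: 1 negative; Clause 2: 2 negative; Clause 3: 1 negative; Clause 4: 1 negative; Clause 5: 3 negative; Clause 6: 2 negative; Clause 7: 2 negative.
Total negative literal occurrences = 12.

12


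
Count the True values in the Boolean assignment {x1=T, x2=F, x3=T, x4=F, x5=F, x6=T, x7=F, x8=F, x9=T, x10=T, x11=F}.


The weight is the number of variables assigned True.
True variables: x1, x3, x6, x9, x10.
Weight = 5.

5


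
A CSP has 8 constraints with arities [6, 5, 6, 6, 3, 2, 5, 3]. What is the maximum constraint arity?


The arities are: 6, 5, 6, 6, 3, 2, 5, 3.
Scan for the maximum value.
Maximum arity = 6.

6


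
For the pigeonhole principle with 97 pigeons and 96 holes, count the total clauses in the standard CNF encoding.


The PHP encoding has two parts:
1) At-least-one-hole clauses: 97 (one per pigeon, each with 96 literals).
2) At-most-one-pigeon-per-hole clauses: 96 holes * C(97,2) = 96 * 4656 = 446976.
Total clauses = 97 + 446976 = 447073.

447073


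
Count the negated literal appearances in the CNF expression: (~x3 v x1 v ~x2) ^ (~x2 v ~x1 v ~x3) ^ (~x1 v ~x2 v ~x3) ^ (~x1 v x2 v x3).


Scan each clause for negated literals.
Clause 1: 2 negative; Clause 2: 3 negative; Clause 3: 3 negative; Clause 4: 1 negative.
Total negative literal occurrences = 9.

9


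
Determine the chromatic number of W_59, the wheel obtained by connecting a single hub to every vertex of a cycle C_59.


W_59 consists of the cycle C_59 together with a hub vertex adjacent to every cycle vertex.
The cycle C_59 needs 3 colors (odd cycle -> 3).
The hub is adjacent to every cycle vertex, so it must receive a new color distinct from all of them.
Chromatic number = 3 + 1 = 4.

4


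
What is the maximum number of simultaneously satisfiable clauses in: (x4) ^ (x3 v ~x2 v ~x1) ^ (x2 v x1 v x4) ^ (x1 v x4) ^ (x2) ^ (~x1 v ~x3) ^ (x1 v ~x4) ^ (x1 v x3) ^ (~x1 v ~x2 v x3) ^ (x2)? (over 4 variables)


Enumerate all 16 truth assignments.
For each, count how many of the 10 clauses are satisfied.
The formula is not fully satisfiable, so the maximum is below 10.
Maximum simultaneously satisfiable clauses = 9.

9


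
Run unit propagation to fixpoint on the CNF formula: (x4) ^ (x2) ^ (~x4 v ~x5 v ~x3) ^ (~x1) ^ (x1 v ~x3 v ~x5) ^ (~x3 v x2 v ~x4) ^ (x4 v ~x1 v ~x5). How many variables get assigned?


Unit propagation repeatedly assigns the literal in any unit clause, then simplifies.
Assignments in order: x4 = T, x2 = T, x1 = F.
No further unit clauses remain.
Total variables assigned = 3.

3


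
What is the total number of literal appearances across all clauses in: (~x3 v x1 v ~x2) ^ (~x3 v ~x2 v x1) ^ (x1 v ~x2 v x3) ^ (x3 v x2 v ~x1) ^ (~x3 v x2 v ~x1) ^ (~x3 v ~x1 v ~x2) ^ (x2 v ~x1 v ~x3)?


Clause lengths: 3, 3, 3, 3, 3, 3, 3.
Sum = 3 + 3 + 3 + 3 + 3 + 3 + 3 = 21.

21


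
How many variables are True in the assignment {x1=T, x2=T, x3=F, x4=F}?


The weight is the number of variables assigned True.
True variables: x1, x2.
Weight = 2.

2


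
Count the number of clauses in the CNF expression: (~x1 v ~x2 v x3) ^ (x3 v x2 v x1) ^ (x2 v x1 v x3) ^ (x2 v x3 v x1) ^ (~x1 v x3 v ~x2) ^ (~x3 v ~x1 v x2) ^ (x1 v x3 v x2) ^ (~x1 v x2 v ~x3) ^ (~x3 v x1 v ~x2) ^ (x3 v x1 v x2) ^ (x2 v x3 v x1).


Each group enclosed in parentheses joined by ^ is one clause.
Counting the conjuncts: 11 clauses.

11


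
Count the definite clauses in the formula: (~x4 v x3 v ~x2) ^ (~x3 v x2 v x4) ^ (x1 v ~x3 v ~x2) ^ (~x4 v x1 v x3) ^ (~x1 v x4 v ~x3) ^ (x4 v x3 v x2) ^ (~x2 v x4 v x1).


A definite clause has exactly one positive literal.
Clause 1: 1 positive -> definite
Clause 2: 2 positive -> not definite
Clause 3: 1 positive -> definite
Clause 4: 2 positive -> not definite
Clause 5: 1 positive -> definite
Clause 6: 3 positive -> not definite
Clause 7: 2 positive -> not definite
Definite clause count = 3.

3


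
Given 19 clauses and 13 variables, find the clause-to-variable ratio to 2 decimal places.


Clause-to-variable ratio = clauses / variables.
19 / 13 = 1.46.

1.46


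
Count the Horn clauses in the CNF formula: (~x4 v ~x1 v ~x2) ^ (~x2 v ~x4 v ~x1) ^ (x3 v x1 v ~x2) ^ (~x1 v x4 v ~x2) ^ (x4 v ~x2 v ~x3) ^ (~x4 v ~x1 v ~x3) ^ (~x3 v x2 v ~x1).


A Horn clause has at most one positive literal.
Clause 1: 0 positive lit(s) -> Horn
Clause 2: 0 positive lit(s) -> Horn
Clause 3: 2 positive lit(s) -> not Horn
Clause 4: 1 positive lit(s) -> Horn
Clause 5: 1 positive lit(s) -> Horn
Clause 6: 0 positive lit(s) -> Horn
Clause 7: 1 positive lit(s) -> Horn
Total Horn clauses = 6.

6


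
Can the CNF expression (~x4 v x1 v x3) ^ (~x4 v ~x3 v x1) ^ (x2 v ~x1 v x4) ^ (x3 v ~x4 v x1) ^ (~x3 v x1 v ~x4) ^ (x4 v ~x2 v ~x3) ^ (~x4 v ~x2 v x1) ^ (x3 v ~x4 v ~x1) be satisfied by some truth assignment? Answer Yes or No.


Check all 16 possible truth assignments.
Number of satisfying assignments found: 6.
The formula is satisfiable.

Yes


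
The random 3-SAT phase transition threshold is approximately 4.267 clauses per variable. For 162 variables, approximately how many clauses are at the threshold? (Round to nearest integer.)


The 3-SAT phase transition occurs at approximately 4.267 clauses per variable.
m = 4.267 * 162 = 691.254.
Rounded to nearest integer: 691.

691


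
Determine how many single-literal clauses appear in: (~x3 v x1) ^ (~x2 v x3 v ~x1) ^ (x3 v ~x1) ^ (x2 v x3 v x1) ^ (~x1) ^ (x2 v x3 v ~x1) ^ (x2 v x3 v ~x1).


A unit clause contains exactly one literal.
Unit clauses found: (~x1).
Count = 1.

1


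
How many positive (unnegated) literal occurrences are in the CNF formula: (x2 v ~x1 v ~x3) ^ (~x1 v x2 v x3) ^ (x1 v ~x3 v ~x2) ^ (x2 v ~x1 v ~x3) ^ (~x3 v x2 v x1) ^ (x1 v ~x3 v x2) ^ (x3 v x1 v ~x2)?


Scan each clause for unnegated literals.
Clause 1: 1 positive; Clause 2: 2 positive; Clause 3: 1 positive; Clause 4: 1 positive; Clause 5: 2 positive; Clause 6: 2 positive; Clause 7: 2 positive.
Total positive literal occurrences = 11.

11


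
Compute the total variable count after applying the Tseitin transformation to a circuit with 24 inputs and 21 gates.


The Tseitin transformation introduces one auxiliary variable per gate.
Total variables = inputs + gates = 24 + 21 = 45.

45


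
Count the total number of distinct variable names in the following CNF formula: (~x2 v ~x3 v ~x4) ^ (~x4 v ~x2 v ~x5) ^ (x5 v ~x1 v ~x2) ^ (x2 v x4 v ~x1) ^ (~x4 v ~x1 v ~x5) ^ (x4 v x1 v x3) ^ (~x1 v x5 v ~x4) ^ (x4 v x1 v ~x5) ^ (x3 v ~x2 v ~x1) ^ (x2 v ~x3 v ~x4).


Identify each distinct variable in the formula.
Variables found: x1, x2, x3, x4, x5.
Total distinct variables = 5.

5


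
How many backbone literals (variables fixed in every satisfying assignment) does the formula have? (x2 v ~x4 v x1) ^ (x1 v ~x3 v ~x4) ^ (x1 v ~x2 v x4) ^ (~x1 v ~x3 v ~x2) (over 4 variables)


Find all satisfying assignments: 9 model(s).
Check which variables have the same value in every model.
No variable is fixed across all models.
Backbone size = 0.

0


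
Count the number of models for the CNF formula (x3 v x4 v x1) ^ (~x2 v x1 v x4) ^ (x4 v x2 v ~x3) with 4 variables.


Enumerate all 16 truth assignments over 4 variables.
Test each against every clause.
Satisfying assignments found: 11.

11


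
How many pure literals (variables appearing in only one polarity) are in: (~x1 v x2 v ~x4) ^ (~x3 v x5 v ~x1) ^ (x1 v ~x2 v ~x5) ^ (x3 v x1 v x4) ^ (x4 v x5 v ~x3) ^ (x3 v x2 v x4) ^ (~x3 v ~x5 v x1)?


A pure literal appears in only one polarity across all clauses.
No pure literals found.
Count = 0.

0


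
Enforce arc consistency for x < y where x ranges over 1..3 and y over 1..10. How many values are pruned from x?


For the constraint x < y, x needs a supporting value in y's domain.
x can be at most 9 (one less than y's maximum).
Valid x values from domain: 3 out of 3.
Pruned = 3 - 3 = 0.

0


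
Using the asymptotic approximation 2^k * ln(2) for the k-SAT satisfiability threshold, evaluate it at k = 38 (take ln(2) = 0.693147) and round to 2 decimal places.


Using the asymptotic formula: threshold ~ 2^k * ln(2).
2^38 = 274877906944.
274877906944 * 0.693147 = 190530796564.51.

190530796564.51


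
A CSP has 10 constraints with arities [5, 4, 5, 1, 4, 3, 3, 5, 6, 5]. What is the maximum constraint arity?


The arities are: 5, 4, 5, 1, 4, 3, 3, 5, 6, 5.
Scan for the maximum value.
Maximum arity = 6.

6


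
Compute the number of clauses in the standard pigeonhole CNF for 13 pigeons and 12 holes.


The PHP encoding has two parts:
1) At-least-one-hole clauses: 13 (one per pigeon, each with 12 literals).
2) At-most-one-pigeon-per-hole clauses: 12 holes * C(13,2) = 12 * 78 = 936.
Total clauses = 13 + 936 = 949.

949


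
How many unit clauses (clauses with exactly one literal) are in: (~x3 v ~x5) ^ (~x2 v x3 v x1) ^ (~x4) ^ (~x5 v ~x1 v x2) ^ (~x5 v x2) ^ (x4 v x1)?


A unit clause contains exactly one literal.
Unit clauses found: (~x4).
Count = 1.

1


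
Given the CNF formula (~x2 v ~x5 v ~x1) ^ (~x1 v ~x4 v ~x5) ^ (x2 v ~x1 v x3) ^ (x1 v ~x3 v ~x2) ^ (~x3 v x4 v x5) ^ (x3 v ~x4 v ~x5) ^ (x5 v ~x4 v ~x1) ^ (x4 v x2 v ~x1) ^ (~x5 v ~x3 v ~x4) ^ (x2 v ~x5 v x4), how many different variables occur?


Identify each distinct variable in the formula.
Variables found: x1, x2, x3, x4, x5.
Total distinct variables = 5.

5


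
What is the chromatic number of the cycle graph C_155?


An odd cycle cannot be 2-colored: alternating two colors around the cycle returns to the start with a conflict.
Since 155 is odd, three colors are required (and three suffice).
Chromatic number = 3.

3


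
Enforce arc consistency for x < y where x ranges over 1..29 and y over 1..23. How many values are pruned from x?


For the constraint x < y, x needs a supporting value in y's domain.
x can be at most 22 (one less than y's maximum).
Valid x values from domain: 22 out of 29.
Pruned = 29 - 22 = 7.

7


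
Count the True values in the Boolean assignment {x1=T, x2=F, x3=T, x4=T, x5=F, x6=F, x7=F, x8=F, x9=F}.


The weight is the number of variables assigned True.
True variables: x1, x3, x4.
Weight = 3.

3


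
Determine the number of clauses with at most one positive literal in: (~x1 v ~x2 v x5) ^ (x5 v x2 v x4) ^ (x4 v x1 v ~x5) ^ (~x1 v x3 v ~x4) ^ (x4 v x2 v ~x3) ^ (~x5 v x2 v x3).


A Horn clause has at most one positive literal.
Clause 1: 1 positive lit(s) -> Horn
Clause 2: 3 positive lit(s) -> not Horn
Clause 3: 2 positive lit(s) -> not Horn
Clause 4: 1 positive lit(s) -> Horn
Clause 5: 2 positive lit(s) -> not Horn
Clause 6: 2 positive lit(s) -> not Horn
Total Horn clauses = 2.

2


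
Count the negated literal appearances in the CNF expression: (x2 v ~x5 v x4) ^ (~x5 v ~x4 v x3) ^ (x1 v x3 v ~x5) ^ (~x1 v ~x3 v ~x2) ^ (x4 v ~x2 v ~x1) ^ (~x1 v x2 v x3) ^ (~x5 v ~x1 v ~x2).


Scan each clause for negated literals.
Clause 1: 1 negative; Clause 2: 2 negative; Clause 3: 1 negative; Clause 4: 3 negative; Clause 5: 2 negative; Clause 6: 1 negative; Clause 7: 3 negative.
Total negative literal occurrences = 13.

13


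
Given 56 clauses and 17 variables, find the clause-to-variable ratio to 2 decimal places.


Clause-to-variable ratio = clauses / variables.
56 / 17 = 3.29.

3.29


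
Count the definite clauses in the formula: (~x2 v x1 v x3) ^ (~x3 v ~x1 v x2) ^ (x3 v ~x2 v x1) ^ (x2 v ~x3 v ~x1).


A definite clause has exactly one positive literal.
Clause 1: 2 positive -> not definite
Clause 2: 1 positive -> definite
Clause 3: 2 positive -> not definite
Clause 4: 1 positive -> definite
Definite clause count = 2.

2


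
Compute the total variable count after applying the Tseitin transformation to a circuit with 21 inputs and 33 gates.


The Tseitin transformation introduces one auxiliary variable per gate.
Total variables = inputs + gates = 21 + 33 = 54.

54


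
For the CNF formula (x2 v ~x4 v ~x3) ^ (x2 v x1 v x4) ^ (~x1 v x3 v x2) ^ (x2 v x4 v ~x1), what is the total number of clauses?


Each group enclosed in parentheses joined by ^ is one clause.
Counting the conjuncts: 4 clauses.

4


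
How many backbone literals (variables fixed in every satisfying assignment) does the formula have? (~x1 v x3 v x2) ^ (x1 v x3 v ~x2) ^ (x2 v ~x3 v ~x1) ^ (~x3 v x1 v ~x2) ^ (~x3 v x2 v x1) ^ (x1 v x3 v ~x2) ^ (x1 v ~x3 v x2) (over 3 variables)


Find all satisfying assignments: 3 model(s).
Check which variables have the same value in every model.
No variable is fixed across all models.
Backbone size = 0.

0


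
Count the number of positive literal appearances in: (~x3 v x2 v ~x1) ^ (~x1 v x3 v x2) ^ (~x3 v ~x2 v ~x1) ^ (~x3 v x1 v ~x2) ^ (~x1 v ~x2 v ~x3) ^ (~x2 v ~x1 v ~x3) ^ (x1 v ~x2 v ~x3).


Scan each clause for unnegated literals.
Clause 1: 1 positive; Clause 2: 2 positive; Clause 3: 0 positive; Clause 4: 1 positive; Clause 5: 0 positive; Clause 6: 0 positive; Clause 7: 1 positive.
Total positive literal occurrences = 5.

5


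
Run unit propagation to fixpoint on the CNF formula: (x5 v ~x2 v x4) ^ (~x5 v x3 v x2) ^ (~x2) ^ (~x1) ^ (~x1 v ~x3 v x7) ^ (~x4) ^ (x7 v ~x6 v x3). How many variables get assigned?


Unit propagation repeatedly assigns the literal in any unit clause, then simplifies.
Assignments in order: x2 = F, x1 = F, x4 = F.
No further unit clauses remain.
Total variables assigned = 3.

3


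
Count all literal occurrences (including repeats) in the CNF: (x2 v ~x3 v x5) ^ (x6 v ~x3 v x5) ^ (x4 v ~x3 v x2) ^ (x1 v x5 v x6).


Clause lengths: 3, 3, 3, 3.
Sum = 3 + 3 + 3 + 3 = 12.

12


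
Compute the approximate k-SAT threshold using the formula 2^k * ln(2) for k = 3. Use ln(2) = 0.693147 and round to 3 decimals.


Using the asymptotic formula: threshold ~ 2^k * ln(2).
2^3 = 8.
8 * 0.693147 = 5.545.

5.545


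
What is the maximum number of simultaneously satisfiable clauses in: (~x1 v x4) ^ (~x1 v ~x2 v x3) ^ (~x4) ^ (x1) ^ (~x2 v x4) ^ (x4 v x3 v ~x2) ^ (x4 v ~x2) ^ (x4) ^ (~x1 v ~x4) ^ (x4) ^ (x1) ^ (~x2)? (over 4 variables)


Enumerate all 16 truth assignments.
For each, count how many of the 12 clauses are satisfied.
The formula is not fully satisfiable, so the maximum is below 12.
Maximum simultaneously satisfiable clauses = 10.

10


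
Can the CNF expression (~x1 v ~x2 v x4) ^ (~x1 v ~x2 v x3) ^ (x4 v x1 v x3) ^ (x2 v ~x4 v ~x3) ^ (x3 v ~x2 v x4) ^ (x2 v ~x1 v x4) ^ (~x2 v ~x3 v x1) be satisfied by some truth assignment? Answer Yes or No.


Check all 16 possible truth assignments.
Number of satisfying assignments found: 5.
The formula is satisfiable.

Yes


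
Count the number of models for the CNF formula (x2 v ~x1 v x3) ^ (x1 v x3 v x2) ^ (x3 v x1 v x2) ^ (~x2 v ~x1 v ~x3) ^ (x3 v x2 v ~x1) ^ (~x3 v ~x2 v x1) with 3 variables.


Enumerate all 8 truth assignments over 3 variables.
Test each against every clause.
Satisfying assignments found: 4.

4


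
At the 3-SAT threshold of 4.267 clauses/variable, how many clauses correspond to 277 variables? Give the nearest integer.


The 3-SAT phase transition occurs at approximately 4.267 clauses per variable.
m = 4.267 * 277 = 1181.959.
Rounded to nearest integer: 1182.

1182


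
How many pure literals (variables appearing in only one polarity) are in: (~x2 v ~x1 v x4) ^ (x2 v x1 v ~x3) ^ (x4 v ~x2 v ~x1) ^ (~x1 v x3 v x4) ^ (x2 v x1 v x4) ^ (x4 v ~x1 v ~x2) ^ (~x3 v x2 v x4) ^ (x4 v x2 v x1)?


A pure literal appears in only one polarity across all clauses.
Pure literals: x4 (positive only).
Count = 1.

1


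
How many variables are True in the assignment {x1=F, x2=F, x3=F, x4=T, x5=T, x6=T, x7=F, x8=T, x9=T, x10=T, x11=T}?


The weight is the number of variables assigned True.
True variables: x4, x5, x6, x8, x9, x10, x11.
Weight = 7.

7


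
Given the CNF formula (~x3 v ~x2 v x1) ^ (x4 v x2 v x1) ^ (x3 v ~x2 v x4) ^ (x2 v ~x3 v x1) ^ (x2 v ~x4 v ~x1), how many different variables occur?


Identify each distinct variable in the formula.
Variables found: x1, x2, x3, x4.
Total distinct variables = 4.

4


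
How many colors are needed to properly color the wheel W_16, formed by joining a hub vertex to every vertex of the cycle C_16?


W_16 consists of the cycle C_16 together with a hub vertex adjacent to every cycle vertex.
The cycle C_16 needs 2 colors (even cycle -> 2).
The hub is adjacent to every cycle vertex, so it must receive a new color distinct from all of them.
Chromatic number = 2 + 1 = 3.

3


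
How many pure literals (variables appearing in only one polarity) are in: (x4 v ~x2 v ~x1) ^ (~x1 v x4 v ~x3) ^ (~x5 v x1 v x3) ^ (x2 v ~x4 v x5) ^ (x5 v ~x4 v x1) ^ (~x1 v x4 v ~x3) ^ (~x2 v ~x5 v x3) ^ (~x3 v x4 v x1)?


A pure literal appears in only one polarity across all clauses.
No pure literals found.
Count = 0.

0


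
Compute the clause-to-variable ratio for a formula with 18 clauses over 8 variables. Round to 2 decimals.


Clause-to-variable ratio = clauses / variables.
18 / 8 = 2.25.

2.25


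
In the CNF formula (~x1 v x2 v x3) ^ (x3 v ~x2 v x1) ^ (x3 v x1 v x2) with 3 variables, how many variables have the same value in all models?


Find all satisfying assignments: 5 model(s).
Check which variables have the same value in every model.
No variable is fixed across all models.
Backbone size = 0.

0


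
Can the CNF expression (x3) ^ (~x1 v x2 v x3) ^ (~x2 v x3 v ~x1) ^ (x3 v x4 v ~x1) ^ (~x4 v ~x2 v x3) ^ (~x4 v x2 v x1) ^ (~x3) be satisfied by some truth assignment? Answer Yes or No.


Check all 16 possible truth assignments.
Number of satisfying assignments found: 0.
The formula is unsatisfiable.

No


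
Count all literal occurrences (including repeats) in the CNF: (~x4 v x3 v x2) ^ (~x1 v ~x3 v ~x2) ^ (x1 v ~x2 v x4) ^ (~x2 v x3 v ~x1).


Clause lengths: 3, 3, 3, 3.
Sum = 3 + 3 + 3 + 3 = 12.

12


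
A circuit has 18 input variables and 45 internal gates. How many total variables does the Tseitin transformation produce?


The Tseitin transformation introduces one auxiliary variable per gate.
Total variables = inputs + gates = 18 + 45 = 63.

63


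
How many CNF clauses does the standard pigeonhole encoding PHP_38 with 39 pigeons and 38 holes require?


The PHP encoding has two parts:
1) At-least-one-hole clauses: 39 (one per pigeon, each with 38 literals).
2) At-most-one-pigeon-per-hole clauses: 38 holes * C(39,2) = 38 * 741 = 28158.
Total clauses = 39 + 28158 = 28197.

28197


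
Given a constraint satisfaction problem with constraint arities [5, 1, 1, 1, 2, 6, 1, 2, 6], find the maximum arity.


The arities are: 5, 1, 1, 1, 2, 6, 1, 2, 6.
Scan for the maximum value.
Maximum arity = 6.

6


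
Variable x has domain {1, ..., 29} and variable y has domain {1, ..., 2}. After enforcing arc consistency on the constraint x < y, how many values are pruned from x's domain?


For the constraint x < y, x needs a supporting value in y's domain.
x can be at most 1 (one less than y's maximum).
Valid x values from domain: 1 out of 29.
Pruned = 29 - 1 = 28.

28


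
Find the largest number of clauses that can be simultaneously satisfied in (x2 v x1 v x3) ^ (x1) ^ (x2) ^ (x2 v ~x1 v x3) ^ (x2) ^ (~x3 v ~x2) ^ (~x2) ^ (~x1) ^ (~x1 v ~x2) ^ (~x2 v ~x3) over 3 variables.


Enumerate all 8 truth assignments.
For each, count how many of the 10 clauses are satisfied.
The formula is not fully satisfiable, so the maximum is below 10.
Maximum simultaneously satisfiable clauses = 8.

8


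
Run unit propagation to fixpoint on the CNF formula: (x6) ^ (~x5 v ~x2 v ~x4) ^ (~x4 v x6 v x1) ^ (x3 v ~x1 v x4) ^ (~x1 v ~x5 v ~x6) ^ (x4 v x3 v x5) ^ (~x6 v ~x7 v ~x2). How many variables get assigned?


Unit propagation repeatedly assigns the literal in any unit clause, then simplifies.
Assignments in order: x6 = T.
No further unit clauses remain.
Total variables assigned = 1.

1


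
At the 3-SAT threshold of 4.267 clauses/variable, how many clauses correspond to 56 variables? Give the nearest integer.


The 3-SAT phase transition occurs at approximately 4.267 clauses per variable.
m = 4.267 * 56 = 238.952.
Rounded to nearest integer: 239.

239


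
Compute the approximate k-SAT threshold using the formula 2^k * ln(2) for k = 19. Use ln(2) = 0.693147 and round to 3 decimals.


Using the asymptotic formula: threshold ~ 2^k * ln(2).
2^19 = 524288.
524288 * 0.693147 = 363408.654.

363408.654


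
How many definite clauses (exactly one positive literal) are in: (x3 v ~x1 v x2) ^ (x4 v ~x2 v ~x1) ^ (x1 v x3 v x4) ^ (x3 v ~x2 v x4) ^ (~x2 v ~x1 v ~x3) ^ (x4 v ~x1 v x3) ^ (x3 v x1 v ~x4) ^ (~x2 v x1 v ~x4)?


A definite clause has exactly one positive literal.
Clause 1: 2 positive -> not definite
Clause 2: 1 positive -> definite
Clause 3: 3 positive -> not definite
Clause 4: 2 positive -> not definite
Clause 5: 0 positive -> not definite
Clause 6: 2 positive -> not definite
Clause 7: 2 positive -> not definite
Clause 8: 1 positive -> definite
Definite clause count = 2.

2


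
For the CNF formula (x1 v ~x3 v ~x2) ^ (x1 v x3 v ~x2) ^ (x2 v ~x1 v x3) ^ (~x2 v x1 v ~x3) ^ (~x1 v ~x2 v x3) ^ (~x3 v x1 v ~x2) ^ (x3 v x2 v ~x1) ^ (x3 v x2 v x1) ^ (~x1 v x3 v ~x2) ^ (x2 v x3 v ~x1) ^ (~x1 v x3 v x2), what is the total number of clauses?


Each group enclosed in parentheses joined by ^ is one clause.
Counting the conjuncts: 11 clauses.

11


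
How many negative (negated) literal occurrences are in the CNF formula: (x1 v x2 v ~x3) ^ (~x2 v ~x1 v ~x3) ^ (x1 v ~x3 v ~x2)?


Scan each clause for negated literals.
Clause 1: 1 negative; Clause 2: 3 negative; Clause 3: 2 negative.
Total negative literal occurrences = 6.

6


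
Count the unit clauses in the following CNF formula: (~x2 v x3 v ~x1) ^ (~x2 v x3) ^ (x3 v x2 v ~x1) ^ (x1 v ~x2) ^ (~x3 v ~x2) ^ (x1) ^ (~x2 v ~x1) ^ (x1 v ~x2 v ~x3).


A unit clause contains exactly one literal.
Unit clauses found: (x1).
Count = 1.

1


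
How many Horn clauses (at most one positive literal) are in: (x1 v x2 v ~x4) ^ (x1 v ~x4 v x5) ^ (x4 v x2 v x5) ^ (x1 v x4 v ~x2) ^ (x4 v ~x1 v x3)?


A Horn clause has at most one positive literal.
Clause 1: 2 positive lit(s) -> not Horn
Clause 2: 2 positive lit(s) -> not Horn
Clause 3: 3 positive lit(s) -> not Horn
Clause 4: 2 positive lit(s) -> not Horn
Clause 5: 2 positive lit(s) -> not Horn
Total Horn clauses = 0.

0


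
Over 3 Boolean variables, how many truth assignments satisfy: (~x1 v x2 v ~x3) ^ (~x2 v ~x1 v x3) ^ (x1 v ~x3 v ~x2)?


Enumerate all 8 truth assignments over 3 variables.
Test each against every clause.
Satisfying assignments found: 5.

5


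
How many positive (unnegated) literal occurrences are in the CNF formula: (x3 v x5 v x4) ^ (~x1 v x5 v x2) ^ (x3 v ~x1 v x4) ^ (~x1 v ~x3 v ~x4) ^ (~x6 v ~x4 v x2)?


Scan each clause for unnegated literals.
Clause 1: 3 positive; Clause 2: 2 positive; Clause 3: 2 positive; Clause 4: 0 positive; Clause 5: 1 positive.
Total positive literal occurrences = 8.

8


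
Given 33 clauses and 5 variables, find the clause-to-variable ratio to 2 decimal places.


Clause-to-variable ratio = clauses / variables.
33 / 5 = 6.6.

6.6


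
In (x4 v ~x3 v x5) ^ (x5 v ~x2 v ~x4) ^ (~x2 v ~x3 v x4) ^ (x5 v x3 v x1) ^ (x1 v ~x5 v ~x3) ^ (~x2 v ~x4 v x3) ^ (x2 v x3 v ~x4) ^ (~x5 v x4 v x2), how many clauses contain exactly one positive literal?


A definite clause has exactly one positive literal.
Clause 1: 2 positive -> not definite
Clause 2: 1 positive -> definite
Clause 3: 1 positive -> definite
Clause 4: 3 positive -> not definite
Clause 5: 1 positive -> definite
Clause 6: 1 positive -> definite
Clause 7: 2 positive -> not definite
Clause 8: 2 positive -> not definite
Definite clause count = 4.

4


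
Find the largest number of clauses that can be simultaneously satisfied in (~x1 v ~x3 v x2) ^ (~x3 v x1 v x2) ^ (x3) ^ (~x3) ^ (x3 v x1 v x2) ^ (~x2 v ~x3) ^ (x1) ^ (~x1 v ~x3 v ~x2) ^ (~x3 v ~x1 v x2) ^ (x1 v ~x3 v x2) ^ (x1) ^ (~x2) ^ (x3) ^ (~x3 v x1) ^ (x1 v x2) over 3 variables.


Enumerate all 8 truth assignments.
For each, count how many of the 15 clauses are satisfied.
The formula is not fully satisfiable, so the maximum is below 15.
Maximum simultaneously satisfiable clauses = 13.

13


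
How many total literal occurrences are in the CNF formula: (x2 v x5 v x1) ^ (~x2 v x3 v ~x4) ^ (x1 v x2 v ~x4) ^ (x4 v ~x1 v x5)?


Clause lengths: 3, 3, 3, 3.
Sum = 3 + 3 + 3 + 3 = 12.

12


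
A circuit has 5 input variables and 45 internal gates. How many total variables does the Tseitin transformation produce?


The Tseitin transformation introduces one auxiliary variable per gate.
Total variables = inputs + gates = 5 + 45 = 50.

50


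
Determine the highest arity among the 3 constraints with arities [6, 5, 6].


The arities are: 6, 5, 6.
Scan for the maximum value.
Maximum arity = 6.

6


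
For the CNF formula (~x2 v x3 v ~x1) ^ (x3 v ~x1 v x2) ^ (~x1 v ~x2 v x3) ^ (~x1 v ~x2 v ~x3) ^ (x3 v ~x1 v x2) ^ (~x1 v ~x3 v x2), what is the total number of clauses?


Each group enclosed in parentheses joined by ^ is one clause.
Counting the conjuncts: 6 clauses.

6


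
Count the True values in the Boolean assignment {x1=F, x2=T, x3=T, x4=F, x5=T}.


The weight is the number of variables assigned True.
True variables: x2, x3, x5.
Weight = 3.

3


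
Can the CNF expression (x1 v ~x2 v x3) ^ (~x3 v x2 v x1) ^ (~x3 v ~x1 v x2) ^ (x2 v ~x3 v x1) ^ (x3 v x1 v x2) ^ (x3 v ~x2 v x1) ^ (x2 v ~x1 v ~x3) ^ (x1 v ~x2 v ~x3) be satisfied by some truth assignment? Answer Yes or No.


Check all 8 possible truth assignments.
Number of satisfying assignments found: 3.
The formula is satisfiable.

Yes
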